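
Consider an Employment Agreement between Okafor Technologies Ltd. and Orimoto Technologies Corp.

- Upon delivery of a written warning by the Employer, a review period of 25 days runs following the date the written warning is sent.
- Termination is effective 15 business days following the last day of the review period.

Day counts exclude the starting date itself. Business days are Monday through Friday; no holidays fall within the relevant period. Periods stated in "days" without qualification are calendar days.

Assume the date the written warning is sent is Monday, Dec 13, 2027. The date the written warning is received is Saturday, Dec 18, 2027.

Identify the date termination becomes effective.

The last day of the review period: 25 calendar days after Dec 13, 2027 is Jan 7, 2028.
The date termination becomes effective: 15 business days after Friday, Jan 7, 2028, skipping weekends — Jan 10, Jan 11, Jan 12, Jan 13, …, Jan 26, Jan 27, Jan 28 — lands on Friday, Jan 28, 2028.

Jan 28, 2028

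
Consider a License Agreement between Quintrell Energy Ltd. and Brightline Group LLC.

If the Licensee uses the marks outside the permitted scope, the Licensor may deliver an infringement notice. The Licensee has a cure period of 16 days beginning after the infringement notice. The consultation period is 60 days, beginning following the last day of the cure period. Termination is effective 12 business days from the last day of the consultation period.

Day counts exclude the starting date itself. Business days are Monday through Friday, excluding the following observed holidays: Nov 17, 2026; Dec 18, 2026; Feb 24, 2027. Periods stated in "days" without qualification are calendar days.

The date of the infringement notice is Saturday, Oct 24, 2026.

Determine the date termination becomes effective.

Jan 26, 2027

The last day of the cure period: 16 calendar days after Oct 24, 2026 is Nov 9, 2026.
The last day of the consultation period: 60 calendar days after Nov 9, 2026 is Jan 8, 2027.
The date termination becomes effective: 12 business days after Friday, Jan 8, 2027, skipping weekends — Jan 11, Jan 12, Jan 13, Jan 14, …, Jan 22, Jan 25, Jan 26 — lands on Tuesday, Jan 26, 2027.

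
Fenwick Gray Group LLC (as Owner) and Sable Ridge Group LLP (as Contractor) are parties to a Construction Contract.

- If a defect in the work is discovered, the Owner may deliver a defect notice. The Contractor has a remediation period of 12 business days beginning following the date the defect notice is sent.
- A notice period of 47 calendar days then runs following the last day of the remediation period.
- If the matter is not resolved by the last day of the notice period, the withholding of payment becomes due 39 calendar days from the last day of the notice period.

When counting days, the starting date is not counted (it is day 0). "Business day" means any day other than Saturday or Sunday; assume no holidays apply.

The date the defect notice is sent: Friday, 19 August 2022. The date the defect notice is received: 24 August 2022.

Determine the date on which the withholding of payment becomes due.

1 December 2022

The last day of the remediation period: 12 business days after Friday, 19 August 2022, skipping weekends — Aug 22, Aug 23, Aug 24, Aug 25, …, Sep 2, Sep 5, Sep 6 — lands on Tuesday, 6 September 2022.
Adding 47 calendar days to 6 September 2022 gives 23 October 2022, which is the last day of the notice period.
The date on which the withholding of payment becomes due: 39 calendar days after 23 October 2022 is 1 December 2022.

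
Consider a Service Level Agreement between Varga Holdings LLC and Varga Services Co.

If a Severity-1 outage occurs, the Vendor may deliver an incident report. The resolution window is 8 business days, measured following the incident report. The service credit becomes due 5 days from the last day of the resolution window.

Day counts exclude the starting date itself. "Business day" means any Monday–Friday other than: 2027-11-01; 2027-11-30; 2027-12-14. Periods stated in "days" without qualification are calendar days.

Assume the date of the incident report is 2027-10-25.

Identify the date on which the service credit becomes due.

The last day of the resolution window: 8 business days after Monday, 2027-10-25, skipping weekends and the listed holiday on Nov 1 — Oct 26, Oct 27, Oct 28, Oct 29, Nov 2, Nov 3, Nov 4, Nov 5 — lands on Friday, 2027-11-05.
Adding 5 calendar days to 2027-11-05 gives 2027-11-10, which is the date on which the service credit becomes due.

2027-11-10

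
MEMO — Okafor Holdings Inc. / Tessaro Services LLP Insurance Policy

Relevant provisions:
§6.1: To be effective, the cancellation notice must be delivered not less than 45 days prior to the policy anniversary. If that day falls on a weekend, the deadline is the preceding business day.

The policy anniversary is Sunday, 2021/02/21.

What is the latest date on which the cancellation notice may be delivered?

2021/02/21 minus 45 days is 2021/01/07. That is a Thursday, so no adjustment is needed.

2021/01/07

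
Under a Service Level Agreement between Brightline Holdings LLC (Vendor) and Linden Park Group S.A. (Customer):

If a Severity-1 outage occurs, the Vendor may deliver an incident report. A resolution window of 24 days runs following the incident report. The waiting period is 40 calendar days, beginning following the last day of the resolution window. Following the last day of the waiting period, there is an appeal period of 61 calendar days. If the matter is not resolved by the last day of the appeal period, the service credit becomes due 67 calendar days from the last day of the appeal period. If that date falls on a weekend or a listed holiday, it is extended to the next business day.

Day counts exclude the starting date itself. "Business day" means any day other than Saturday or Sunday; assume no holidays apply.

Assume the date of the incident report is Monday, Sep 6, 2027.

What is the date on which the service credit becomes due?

Mar 16, 2028

Adding 24 calendar days to Sep 6, 2027 gives Sep 30, 2027, which is the last day of the resolution window.
The last day of the waiting period: 40 calendar days after Sep 30, 2027 is Nov 9, 2027.
The last day of the appeal period: 61 calendar days after Nov 9, 2027 is Jan 9, 2028.
The date on which the service credit becomes due: Jan 9, 2028 + 67 days = Mar 16, 2028. Mar 16, 2028 is a Thursday, so no roll-forward applies.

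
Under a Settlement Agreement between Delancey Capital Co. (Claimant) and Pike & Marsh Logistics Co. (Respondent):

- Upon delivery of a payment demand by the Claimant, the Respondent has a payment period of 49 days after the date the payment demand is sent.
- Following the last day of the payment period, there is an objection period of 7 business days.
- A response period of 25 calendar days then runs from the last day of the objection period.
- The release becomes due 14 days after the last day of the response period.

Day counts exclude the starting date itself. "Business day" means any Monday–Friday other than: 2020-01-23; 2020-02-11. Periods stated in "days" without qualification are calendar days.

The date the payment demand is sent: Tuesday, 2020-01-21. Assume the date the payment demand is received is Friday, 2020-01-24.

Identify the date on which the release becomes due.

2020-04-27

The last day of the payment period: 49 calendar days after 2020-01-21 is 2020-03-10.
From Tuesday, 2020-03-10, 7 business days (Mar 11, Mar 12, Mar 13, Mar 16, Mar 17, Mar 18, Mar 19, skipping weekends) brings us to Thursday, 2020-03-19, which is the last day of the objection period.
Adding 25 calendar days to 2020-03-19 gives 2020-04-13, which is the last day of the response period.
The date on which the release becomes due: 14 calendar days after 2020-04-13 is 2020-04-27.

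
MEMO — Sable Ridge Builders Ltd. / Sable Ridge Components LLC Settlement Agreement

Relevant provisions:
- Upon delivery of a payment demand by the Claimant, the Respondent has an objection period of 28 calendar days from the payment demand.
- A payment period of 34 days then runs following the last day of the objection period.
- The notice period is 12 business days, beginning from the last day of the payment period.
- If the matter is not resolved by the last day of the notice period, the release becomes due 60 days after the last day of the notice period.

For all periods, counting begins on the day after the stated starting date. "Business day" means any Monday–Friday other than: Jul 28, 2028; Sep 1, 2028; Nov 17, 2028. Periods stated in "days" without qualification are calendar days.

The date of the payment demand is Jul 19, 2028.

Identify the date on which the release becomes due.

The last day of the objection period: 28 calendar days after Jul 19, 2028 is Aug 16, 2028.
The last day of the payment period: Aug 16, 2028 + 34 days = Sep 19, 2028.
The last day of the notice period: 12 business days after Tuesday, Sep 19, 2028, skipping weekends — Sep 20, Sep 21, Sep 22, Sep 25, …, Oct 3, Oct 4, Oct 5 — lands on Thursday, Oct 5, 2028.
Adding 60 calendar days to Oct 5, 2028 gives Dec 4, 2028, which is the date on which the release becomes due.

Dec 4, 2028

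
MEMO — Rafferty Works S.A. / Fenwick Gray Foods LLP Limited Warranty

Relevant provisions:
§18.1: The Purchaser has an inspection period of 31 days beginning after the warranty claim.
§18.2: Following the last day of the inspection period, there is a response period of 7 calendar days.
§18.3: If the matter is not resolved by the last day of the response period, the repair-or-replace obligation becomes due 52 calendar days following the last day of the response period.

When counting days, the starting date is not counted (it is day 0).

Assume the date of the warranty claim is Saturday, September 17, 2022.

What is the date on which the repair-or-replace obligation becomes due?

December 16, 2022

The last day of the inspection period: September 17, 2022 + 31 days = October 18, 2022.
The last day of the response period: 7 calendar days after October 18, 2022 is October 25, 2022.
The date on which the repair-or-replace obligation becomes due: October 25, 2022 + 52 days = December 16, 2022.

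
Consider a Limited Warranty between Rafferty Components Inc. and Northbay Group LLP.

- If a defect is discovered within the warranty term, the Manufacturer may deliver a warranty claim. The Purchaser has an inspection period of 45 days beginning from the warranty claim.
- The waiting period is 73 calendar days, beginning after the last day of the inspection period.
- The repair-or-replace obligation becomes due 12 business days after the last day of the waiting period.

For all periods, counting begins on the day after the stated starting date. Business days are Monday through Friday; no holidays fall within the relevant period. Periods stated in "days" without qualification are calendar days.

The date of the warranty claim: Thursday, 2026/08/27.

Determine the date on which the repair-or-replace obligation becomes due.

2027/01/08

The last day of the inspection period: 45 calendar days after 2026/08/27 is 2026/10/11.
The last day of the waiting period: 2026/10/11 + 73 days = 2026/12/23.
The date on which the repair-or-replace obligation becomes due: 12 business days after Wednesday, 2026/12/23, skipping weekends — Dec 24, Dec 25, Dec 28, Dec 29, …, Jan 6, Jan 7, Jan 8 — lands on Friday, 2027/01/08.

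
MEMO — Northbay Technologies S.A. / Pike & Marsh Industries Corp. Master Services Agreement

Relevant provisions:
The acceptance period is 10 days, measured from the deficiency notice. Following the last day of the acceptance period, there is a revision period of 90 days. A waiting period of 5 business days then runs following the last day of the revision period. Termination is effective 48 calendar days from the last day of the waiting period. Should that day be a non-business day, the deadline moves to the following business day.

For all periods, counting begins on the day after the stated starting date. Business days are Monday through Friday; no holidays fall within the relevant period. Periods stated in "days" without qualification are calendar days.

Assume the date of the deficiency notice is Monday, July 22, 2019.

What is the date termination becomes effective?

December 24, 2019

The last day of the acceptance period: 10 calendar days after July 22, 2019 is August 1, 2019.
The last day of the revision period: 90 calendar days after August 1, 2019 is October 30, 2019.
The last day of the waiting period: 5 business days after Wednesday, October 30, 2019, skipping weekends — Oct 31, Nov 1, Nov 4, Nov 5, Nov 6 — lands on Wednesday, November 6, 2019.
The date termination becomes effective: 48 calendar days after November 6, 2019 is December 24, 2019. December 24, 2019 is a Tuesday, so no roll-forward applies.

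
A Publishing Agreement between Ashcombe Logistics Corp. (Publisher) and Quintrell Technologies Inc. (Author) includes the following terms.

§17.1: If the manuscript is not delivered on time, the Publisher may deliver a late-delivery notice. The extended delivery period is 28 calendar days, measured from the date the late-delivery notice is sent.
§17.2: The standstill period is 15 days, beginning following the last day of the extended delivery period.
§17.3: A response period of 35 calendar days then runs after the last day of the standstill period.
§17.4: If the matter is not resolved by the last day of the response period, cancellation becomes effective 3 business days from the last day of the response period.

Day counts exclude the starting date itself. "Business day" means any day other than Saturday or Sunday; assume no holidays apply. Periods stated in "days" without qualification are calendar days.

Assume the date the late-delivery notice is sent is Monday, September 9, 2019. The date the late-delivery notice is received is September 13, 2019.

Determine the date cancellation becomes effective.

November 29, 2019

The last day of the extended delivery period: 28 calendar days after September 9, 2019 is October 7, 2019.
The last day of the standstill period: 15 calendar days after October 7, 2019 is October 22, 2019.
The last day of the response period: 35 calendar days after October 22, 2019 is November 26, 2019.
The date cancellation becomes effective: 3 business days after Tuesday, November 26, 2019, skipping weekends — Nov 27, Nov 28, Nov 29 — lands on Friday, November 29, 2019.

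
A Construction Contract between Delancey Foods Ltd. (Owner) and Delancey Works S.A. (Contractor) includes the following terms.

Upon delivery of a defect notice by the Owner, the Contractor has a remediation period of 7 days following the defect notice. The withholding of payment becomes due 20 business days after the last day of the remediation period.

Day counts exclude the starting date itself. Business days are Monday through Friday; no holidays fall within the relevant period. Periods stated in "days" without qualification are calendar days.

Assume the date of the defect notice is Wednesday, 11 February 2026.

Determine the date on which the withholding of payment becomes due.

18 March 2026

Adding 7 calendar days to 11 February 2026 gives 18 February 2026, which is the last day of the remediation period.
From Wednesday, 18 February 2026, 20 business days (Feb 19, Feb 20, Feb 23, Feb 24, …, Mar 16, Mar 17, Mar 18, skipping weekends) brings us to Wednesday, 18 March 2026, which is the date on which the withholding of payment becomes due.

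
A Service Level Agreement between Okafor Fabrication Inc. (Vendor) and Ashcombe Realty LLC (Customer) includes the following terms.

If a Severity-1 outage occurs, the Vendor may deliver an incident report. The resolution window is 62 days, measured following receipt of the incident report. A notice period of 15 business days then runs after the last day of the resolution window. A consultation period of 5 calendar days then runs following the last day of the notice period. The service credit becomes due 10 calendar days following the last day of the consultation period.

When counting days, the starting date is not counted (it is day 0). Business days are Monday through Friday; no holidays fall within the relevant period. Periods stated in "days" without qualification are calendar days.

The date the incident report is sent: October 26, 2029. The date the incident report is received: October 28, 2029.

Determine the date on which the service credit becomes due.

February 2, 2030

The last day of the resolution window: 62 calendar days after October 28, 2029 is December 29, 2029.
From Saturday, December 29, 2029, 15 business days (Dec 31, Jan 1, Jan 2, Jan 3, …, Jan 16, Jan 17, Jan 18, skipping weekends) brings us to Friday, January 18, 2030, which is the last day of the notice period.
The last day of the consultation period: January 18, 2030 + 5 days = January 23, 2030.
The date on which the service credit becomes due: 10 calendar days after January 23, 2030 is February 2, 2030.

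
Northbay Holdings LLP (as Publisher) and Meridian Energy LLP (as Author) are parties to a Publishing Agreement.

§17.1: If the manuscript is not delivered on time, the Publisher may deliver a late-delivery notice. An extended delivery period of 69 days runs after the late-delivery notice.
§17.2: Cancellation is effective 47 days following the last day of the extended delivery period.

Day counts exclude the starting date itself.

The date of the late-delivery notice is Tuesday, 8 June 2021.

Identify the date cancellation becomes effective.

2 October 2021

The last day of the extended delivery period: 69 calendar days after 8 June 2021 is 16 August 2021.
The date cancellation becomes effective: 16 August 2021 + 47 days = 2 October 2021.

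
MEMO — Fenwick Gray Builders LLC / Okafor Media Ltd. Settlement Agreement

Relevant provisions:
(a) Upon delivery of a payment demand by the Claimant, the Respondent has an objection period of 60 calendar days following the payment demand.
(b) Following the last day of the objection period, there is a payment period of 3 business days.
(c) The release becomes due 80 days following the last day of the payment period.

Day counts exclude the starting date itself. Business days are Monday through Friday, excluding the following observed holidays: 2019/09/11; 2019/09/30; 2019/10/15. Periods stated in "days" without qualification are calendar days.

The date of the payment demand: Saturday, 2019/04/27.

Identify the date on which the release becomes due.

2019/09/19

The last day of the objection period: 60 calendar days after 2019/04/27 is 2019/06/26.
The last day of the payment period: counting 3 business days from Wednesday, 2019/06/26 (Jun 27, Jun 28, Jul 1, skipping weekends) reaches Monday, 2019/07/01.
The date on which the release becomes due: 2019/07/01 + 80 days = 2019/09/19.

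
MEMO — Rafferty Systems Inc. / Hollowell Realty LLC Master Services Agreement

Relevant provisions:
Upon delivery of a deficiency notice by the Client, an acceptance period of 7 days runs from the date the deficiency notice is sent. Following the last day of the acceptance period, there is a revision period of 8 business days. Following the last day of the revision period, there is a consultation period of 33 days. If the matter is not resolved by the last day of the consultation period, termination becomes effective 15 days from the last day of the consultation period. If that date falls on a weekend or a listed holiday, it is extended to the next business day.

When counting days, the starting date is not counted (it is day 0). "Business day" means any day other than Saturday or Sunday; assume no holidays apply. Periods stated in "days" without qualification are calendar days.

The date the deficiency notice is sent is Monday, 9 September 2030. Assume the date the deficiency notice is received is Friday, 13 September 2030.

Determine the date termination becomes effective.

The last day of the acceptance period: 9 September 2030 + 7 days = 16 September 2030.
The last day of the revision period: 8 business days after Monday, 16 September 2030, skipping weekends — Sep 17, Sep 18, Sep 19, Sep 20, Sep 23, Sep 24, Sep 25, Sep 26 — lands on Thursday, 26 September 2030.
The last day of the consultation period: 26 September 2030 + 33 days = 29 October 2030.
Adding 15 calendar days to 29 October 2030 gives 13 November 2030, which is the date termination becomes effective. 13 November 2030 is a Wednesday, so no roll-forward applies.

13 November 2030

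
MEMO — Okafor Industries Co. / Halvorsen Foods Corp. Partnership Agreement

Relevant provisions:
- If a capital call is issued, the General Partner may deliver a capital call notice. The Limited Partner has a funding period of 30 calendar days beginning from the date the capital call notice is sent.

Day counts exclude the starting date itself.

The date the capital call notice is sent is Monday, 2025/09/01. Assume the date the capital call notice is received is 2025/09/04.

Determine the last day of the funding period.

Adding 30 calendar days to 2025/09/01 gives 2025/10/01, which is the last day of the funding period.

2025/10/01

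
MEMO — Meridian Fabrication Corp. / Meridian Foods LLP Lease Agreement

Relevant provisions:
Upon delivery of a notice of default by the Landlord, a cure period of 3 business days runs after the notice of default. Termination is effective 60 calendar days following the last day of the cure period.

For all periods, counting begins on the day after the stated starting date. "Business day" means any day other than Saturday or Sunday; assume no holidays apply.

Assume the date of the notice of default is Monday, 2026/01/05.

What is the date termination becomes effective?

2026/03/09

From Monday, 2026/01/05, 3 business days (Jan 6, Jan 7, Jan 8, skipping weekends) brings us to Thursday, 2026/01/08, which is the last day of the cure period.
The date termination becomes effective: 60 calendar days after 2026/01/08 is 2026/03/09.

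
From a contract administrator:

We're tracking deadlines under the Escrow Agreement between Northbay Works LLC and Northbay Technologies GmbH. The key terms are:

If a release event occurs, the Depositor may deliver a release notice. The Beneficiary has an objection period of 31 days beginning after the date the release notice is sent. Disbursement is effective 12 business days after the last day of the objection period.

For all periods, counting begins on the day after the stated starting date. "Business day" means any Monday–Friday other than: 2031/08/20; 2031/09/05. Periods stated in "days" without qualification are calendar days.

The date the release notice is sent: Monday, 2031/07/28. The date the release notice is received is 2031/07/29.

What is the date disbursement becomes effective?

The last day of the objection period: 2031/07/28 + 31 days = 2031/08/28.
The date disbursement becomes effective: 12 business days after Thursday, 2031/08/28, skipping weekends and the listed holiday on Sep 5 — Aug 29, Sep 1, Sep 2, Sep 3, …, Sep 12, Sep 15, Sep 16 — lands on Tuesday, 2031/09/16.

2031/09/16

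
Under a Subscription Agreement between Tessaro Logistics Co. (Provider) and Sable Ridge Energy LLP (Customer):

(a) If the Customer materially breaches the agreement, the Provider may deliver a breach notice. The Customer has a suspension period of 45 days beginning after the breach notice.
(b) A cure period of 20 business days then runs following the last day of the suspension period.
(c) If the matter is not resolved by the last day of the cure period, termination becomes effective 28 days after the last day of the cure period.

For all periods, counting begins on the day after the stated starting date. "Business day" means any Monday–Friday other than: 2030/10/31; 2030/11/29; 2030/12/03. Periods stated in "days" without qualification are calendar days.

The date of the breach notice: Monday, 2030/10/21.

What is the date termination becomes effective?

2031/01/30

The last day of the suspension period: 2030/10/21 + 45 days = 2030/12/05.
The last day of the cure period: 20 business days after Thursday, 2030/12/05, skipping weekends — Dec 6, Dec 9, Dec 10, Dec 11, …, Dec 31, Jan 1, Jan 2 — lands on Thursday, 2031/01/02.
Adding 28 calendar days to 2031/01/02 gives 2031/01/30, which is the date termination becomes effective.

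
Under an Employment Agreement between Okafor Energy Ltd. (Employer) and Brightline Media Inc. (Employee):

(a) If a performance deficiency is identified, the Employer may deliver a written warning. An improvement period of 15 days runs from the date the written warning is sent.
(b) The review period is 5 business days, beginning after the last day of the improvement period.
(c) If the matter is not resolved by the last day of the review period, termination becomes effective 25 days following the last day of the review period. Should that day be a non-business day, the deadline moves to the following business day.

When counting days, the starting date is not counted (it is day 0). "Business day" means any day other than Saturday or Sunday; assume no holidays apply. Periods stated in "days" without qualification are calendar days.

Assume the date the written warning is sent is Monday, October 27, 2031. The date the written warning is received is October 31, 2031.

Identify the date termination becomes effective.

December 15, 2031

Adding 15 calendar days to October 27, 2031 gives November 11, 2031, which is the last day of the improvement period.
From Tuesday, November 11, 2031, 5 business days (Nov 12, Nov 13, Nov 14, Nov 17, Nov 18, skipping weekends) brings us to Tuesday, November 18, 2031, which is the last day of the review period.
The date termination becomes effective: 25 calendar days after November 18, 2031 is December 13, 2031. That falls on a Saturday, so it rolls to the next business day, Monday, December 15, 2031.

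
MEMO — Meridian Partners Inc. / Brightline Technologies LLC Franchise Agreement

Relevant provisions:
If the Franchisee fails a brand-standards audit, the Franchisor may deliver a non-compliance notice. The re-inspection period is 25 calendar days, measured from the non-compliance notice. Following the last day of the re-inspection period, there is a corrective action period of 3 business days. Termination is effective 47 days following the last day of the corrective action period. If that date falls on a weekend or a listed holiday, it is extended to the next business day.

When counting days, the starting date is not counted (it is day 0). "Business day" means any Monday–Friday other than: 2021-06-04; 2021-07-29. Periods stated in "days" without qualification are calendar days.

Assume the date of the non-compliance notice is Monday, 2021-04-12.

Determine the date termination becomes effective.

The last day of the re-inspection period: 2021-04-12 + 25 days = 2021-05-07.
From Friday, 2021-05-07, 3 business days (May 10, May 11, May 12, skipping weekends) brings us to Wednesday, 2021-05-12, which is the last day of the corrective action period.
The date termination becomes effective: 2021-05-12 + 47 days = 2021-06-28. 2021-06-28 is a Monday and is not a listed holiday, so no roll-forward applies.

2021-06-28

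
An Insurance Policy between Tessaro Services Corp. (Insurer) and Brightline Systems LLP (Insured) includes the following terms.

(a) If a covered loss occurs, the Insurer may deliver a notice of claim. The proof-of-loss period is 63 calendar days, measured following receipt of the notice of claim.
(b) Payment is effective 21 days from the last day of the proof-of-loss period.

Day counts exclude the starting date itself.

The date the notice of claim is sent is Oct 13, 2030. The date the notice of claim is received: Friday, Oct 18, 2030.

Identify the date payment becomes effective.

Jan 10, 2031

The last day of the proof-of-loss period: 63 calendar days after Oct 18, 2030 is Dec 20, 2030.
Adding 21 calendar days to Dec 20, 2030 gives Jan 10, 2031, which is the date payment becomes effective.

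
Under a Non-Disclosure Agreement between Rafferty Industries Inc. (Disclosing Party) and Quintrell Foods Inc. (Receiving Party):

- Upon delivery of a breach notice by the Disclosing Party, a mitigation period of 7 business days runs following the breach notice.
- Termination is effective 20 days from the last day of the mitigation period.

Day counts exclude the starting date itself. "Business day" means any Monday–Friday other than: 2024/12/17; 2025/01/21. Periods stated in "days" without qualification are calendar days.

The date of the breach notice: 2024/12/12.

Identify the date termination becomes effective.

2025/01/13

From Thursday, 2024/12/12, 7 business days (Dec 13, Dec 16, Dec 18, Dec 19, Dec 20, Dec 23, Dec 24, skipping weekends and the listed holiday on Dec 17) brings us to Tuesday, 2024/12/24, which is the last day of the mitigation period.
The date termination becomes effective: 2024/12/24 + 20 days = 2025/01/13.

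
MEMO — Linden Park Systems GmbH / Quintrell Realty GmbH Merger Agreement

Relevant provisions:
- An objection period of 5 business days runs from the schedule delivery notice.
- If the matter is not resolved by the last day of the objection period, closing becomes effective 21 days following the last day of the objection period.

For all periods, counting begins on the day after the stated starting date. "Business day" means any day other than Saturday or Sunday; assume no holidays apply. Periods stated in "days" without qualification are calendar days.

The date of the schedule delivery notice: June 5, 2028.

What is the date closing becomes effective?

July 3, 2028

The last day of the objection period: 5 business days after Monday, June 5, 2028, skipping weekends — Jun 6, Jun 7, Jun 8, Jun 9, Jun 12 — lands on Monday, June 12, 2028.
The date closing becomes effective: 21 calendar days after June 12, 2028 is July 3, 2028.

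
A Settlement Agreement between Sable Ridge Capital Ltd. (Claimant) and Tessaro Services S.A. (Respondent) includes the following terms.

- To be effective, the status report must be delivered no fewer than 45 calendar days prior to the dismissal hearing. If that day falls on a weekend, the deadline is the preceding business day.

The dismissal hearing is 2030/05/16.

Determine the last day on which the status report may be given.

2030/04/01

Counting back 45 calendar days from 2030/05/16 gives 2030/04/01. That is a Monday, so no adjustment is needed.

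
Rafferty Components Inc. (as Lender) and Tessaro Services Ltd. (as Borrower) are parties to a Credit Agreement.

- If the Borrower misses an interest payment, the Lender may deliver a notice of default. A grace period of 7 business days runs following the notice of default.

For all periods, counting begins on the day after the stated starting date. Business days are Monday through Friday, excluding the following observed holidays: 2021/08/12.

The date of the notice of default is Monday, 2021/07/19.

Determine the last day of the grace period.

2021/07/28

The last day of the grace period: counting 7 business days from Monday, 2021/07/19 (Jul 20, Jul 21, Jul 22, Jul 23, Jul 26, Jul 27, Jul 28, skipping weekends) reaches Wednesday, 2021/07/28.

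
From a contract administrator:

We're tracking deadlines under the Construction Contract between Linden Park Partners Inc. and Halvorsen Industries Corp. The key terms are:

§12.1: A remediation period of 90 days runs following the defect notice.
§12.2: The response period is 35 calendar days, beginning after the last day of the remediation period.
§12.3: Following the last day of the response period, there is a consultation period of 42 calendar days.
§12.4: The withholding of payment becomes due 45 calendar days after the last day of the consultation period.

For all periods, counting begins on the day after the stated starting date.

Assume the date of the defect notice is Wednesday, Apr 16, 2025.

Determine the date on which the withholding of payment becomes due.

The last day of the remediation period: Apr 16, 2025 + 90 days = Jul 15, 2025.
Adding 35 calendar days to Jul 15, 2025 gives Aug 19, 2025, which is the last day of the response period.
Adding 42 calendar days to Aug 19, 2025 gives Sep 30, 2025, which is the last day of the consultation period.
The date on which the withholding of payment becomes due: 45 calendar days after Sep 30, 2025 is Nov 14, 2025.

Nov 14, 2025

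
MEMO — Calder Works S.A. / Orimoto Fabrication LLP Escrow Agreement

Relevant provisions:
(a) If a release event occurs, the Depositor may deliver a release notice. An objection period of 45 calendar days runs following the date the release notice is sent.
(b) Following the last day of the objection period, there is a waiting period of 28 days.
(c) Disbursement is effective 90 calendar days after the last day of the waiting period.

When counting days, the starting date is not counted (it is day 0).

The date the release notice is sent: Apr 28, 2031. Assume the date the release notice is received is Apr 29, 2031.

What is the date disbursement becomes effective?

The last day of the objection period: Apr 28, 2031 + 45 days = Jun 12, 2031.
Adding 28 calendar days to Jun 12, 2031 gives Jul 10, 2031, which is the last day of the waiting period.
Adding 90 calendar days to Jul 10, 2031 gives Oct 8, 2031, which is the date disbursement becomes effective.

Oct 8, 2031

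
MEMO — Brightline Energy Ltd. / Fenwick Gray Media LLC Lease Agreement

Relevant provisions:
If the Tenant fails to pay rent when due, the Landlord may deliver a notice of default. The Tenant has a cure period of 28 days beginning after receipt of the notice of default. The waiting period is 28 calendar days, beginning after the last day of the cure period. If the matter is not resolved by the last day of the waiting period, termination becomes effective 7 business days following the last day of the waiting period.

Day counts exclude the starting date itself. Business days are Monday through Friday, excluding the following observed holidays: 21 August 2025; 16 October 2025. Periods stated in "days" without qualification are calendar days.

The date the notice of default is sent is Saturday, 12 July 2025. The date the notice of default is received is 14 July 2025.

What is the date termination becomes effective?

The last day of the cure period: 28 calendar days after 14 July 2025 is 11 August 2025.
The last day of the waiting period: 28 calendar days after 11 August 2025 is 8 September 2025.
The date termination becomes effective: 7 business days after Monday, 8 September 2025, skipping weekends — Sep 9, Sep 10, Sep 11, Sep 12, Sep 15, Sep 16, Sep 17 — lands on Wednesday, 17 September 2025.

17 September 2025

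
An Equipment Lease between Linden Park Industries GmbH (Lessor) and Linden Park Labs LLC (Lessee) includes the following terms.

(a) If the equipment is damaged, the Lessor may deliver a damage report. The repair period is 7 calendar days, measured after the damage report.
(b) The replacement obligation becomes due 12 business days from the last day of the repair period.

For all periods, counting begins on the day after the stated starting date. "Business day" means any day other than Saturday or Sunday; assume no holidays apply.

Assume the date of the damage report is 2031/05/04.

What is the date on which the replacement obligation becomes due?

2031/05/27

The last day of the repair period: 7 calendar days after 2031/05/04 is 2031/05/11.
The date on which the replacement obligation becomes due: counting 12 business days from Sunday, 2031/05/11 (May 12, May 13, May 14, May 15, …, May 23, May 26, May 27, skipping weekends) reaches Tuesday, 2031/05/27.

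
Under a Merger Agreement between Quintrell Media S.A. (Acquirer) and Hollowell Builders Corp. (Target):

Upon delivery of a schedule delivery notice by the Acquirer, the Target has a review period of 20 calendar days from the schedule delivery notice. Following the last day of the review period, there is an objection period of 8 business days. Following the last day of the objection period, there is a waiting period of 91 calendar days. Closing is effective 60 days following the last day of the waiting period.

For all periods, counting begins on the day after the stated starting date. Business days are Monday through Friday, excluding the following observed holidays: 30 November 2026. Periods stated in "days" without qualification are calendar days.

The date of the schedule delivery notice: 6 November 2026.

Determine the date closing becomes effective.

The last day of the review period: 6 November 2026 + 20 days = 26 November 2026.
The last day of the objection period: 8 business days after Thursday, 26 November 2026, skipping weekends and the listed holiday on Nov 30 — Nov 27, Dec 1, Dec 2, Dec 3, Dec 4, Dec 7, Dec 8, Dec 9 — lands on Wednesday, 9 December 2026.
The last day of the waiting period: 9 December 2026 + 91 days = 10 March 2027.
The date closing becomes effective: 60 calendar days after 10 March 2027 is 9 May 2027.

9 May 2027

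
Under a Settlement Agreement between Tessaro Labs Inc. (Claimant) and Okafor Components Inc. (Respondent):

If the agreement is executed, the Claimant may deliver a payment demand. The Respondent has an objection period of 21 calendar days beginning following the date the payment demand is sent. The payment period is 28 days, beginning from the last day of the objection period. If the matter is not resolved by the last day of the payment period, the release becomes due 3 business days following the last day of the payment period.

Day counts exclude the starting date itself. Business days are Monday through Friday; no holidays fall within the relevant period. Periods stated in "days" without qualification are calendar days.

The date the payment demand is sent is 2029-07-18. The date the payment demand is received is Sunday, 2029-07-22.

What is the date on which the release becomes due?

2029-09-10

The last day of the objection period: 2029-07-18 + 21 days = 2029-08-08.
The last day of the payment period: 28 calendar days after 2029-08-08 is 2029-09-05.
The date on which the release becomes due: 3 business days after Wednesday, 2029-09-05, skipping weekends — Sep 6, Sep 7, Sep 10 — lands on Monday, 2029-09-10.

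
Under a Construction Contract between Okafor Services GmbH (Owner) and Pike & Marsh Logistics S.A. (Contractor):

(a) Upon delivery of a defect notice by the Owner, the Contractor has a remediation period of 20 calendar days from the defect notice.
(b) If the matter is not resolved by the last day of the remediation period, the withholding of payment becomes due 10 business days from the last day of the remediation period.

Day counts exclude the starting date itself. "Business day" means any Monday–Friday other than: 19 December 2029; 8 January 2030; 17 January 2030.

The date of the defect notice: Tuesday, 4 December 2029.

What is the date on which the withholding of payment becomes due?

7 January 2030

The last day of the remediation period: 20 calendar days after 4 December 2029 is 24 December 2029.
The date on which the withholding of payment becomes due: counting 10 business days from Monday, 24 December 2029 (Dec 25, Dec 26, Dec 27, Dec 28, Dec 31, Jan 1, Jan 2, Jan 3, Jan 4, Jan 7, skipping weekends) reaches Monday, 7 January 2030.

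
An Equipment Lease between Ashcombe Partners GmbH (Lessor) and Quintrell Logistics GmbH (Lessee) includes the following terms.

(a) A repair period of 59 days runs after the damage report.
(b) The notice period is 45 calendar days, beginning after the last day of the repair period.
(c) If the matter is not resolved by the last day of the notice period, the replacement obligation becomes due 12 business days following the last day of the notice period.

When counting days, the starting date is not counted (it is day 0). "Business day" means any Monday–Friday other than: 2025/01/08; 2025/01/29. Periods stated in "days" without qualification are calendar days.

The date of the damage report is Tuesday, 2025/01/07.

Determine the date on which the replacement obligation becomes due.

2025/05/07

The last day of the repair period: 2025/01/07 + 59 days = 2025/03/07.
The last day of the notice period: 45 calendar days after 2025/03/07 is 2025/04/21.
The date on which the replacement obligation becomes due: counting 12 business days from Monday, 2025/04/21 (Apr 22, Apr 23, Apr 24, Apr 25, …, May 5, May 6, May 7, skipping weekends) reaches Wednesday, 2025/05/07.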